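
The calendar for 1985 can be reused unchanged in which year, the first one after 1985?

Two years share a calendar iff Jan 1 falls on the same weekday and both are leap or both are common. 1985: Jan 1 is Tuesday, common year.
1986: Jan 1 Wednesday, common
1987: Jan 1 Thursday, common
1988: Jan 1 Friday, leap
1989: Jan 1 Sunday, common
1990: Jan 1 Monday, common
1991: Jan 1 Tuesday, common
1991 matches on both conditions.

1991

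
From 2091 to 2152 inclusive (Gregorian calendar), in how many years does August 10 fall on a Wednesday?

9

Track August 10's weekday year by year (advancing +1, or +2 across a Feb 29):
  2091: Fri  2092: Sun (+2)  2093: Mon (+1)  2094: Tue (+1)  2095: Wed (+1) ✓
  2096: Fri (+2)  2097: Sat (+1)  2098: Sun (+1)  2099: Mon (+1)  2100: Tue (+1)
  2101: Wed (+1) ✓  2102: Thu (+1)  2103: Fri (+1)  2104: Sun (+2)  … (34 more years) …
  2139: Mon (+1)  2140: Wed (+2) ✓  2141: Thu (+1)  2142: Fri (+1)  2143: Sat (+1)
  2144: Mon (+2)  2145: Tue (+1)  2146: Wed (+1) ✓  2147: Thu (+1)  2148: Sat (+2)
  2149: Sun (+1)  2150: Mon (+1)  2151: Tue (+1)  2152: Thu (+2)
Wednesday years: 2095, 2101, 2107, 2112, 2118, 2129, 2135, 2140, 2146 — 9 in total.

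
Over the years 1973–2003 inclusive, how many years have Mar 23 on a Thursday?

Track Mar 23's weekday year by year (advancing +1, or +2 across a Feb 29):
  1973: Fri  1974: Sat (+1)  1975: Sun (+1)  1976: Tue (+2)  1977: Wed (+1)
  1978: Thu (+1) ✓  1979: Fri (+1)  1980: Sun (+2)  1981: Mon (+1)  1982: Tue (+1)
  1983: Wed (+1)  1984: Fri (+2)  1985: Sat (+1)  1986: Sun (+1)  … (3 more years) …
  1990: Fri (+1)  1991: Sat (+1)  1992: Mon (+2)  1993: Tue (+1)  1994: Wed (+1)
  1995: Thu (+1) ✓  1996: Sat (+2)  1997: Sun (+1)  1998: Mon (+1)  1999: Tue (+1)
  2000: Thu (+2) ✓  2001: Fri (+1)  2002: Sat (+1)  2003: Sun (+1)
Thursday years: 1978, 1989, 1995, 2000 — 4 in total.

4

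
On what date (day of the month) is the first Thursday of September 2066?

September 1, 2066 is a Wednesday, so the first Thursday is the 2nd.
The first Thursday is 2 + 0 = 2.

2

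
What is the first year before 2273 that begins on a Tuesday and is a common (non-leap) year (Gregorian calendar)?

Jan 1 advances by 2 weekdays after a leap year and by 1 after a common year.
2273: Jan 1 is Wednesday.
2272: Monday (leap)
2271: Sunday
2270: Saturday
2269: Friday
2268: Wednesday (leap)
2267: Tuesday
2267 begins on a Tuesday and is a common year.

2267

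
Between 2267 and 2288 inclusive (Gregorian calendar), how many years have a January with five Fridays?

January has 31 days; it has five Fridays when Friday falls among the first (month-length − 28) days — i.e. when January 1 is one of Friday/Thursday/Wednesday.
January 1 by year: 2267:Tue 2268:Wed✓ 2269:Fri✓ 2270:Sat 2271:Sun 2272:Mon 2273:Wed✓ 2274:Thu✓ 2275:Fri✓ 2276:Sat 2277:Mon 2278:Tue 2279:Wed✓ 2280:Thu✓ 2281:Sat 2282:Sun 2283:Mon 2284:Tue 2285:Thu✓ 2286:Fri✓ 2287:Sat 2288:Sun
Years with five Fridays: 2268, 2269, 2273, 2274, 2275, 2279, 2280, 2285, 2286 → 9.

9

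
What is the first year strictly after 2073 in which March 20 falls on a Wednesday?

2075

From one year to the next, a fixed date's weekday advances by 1, or by 2 when a Feb 29 lies between the two dates.
2073: March 20 is Monday.
2074: Tuesday (+1)
2075: Wednesday (+1)
March 20 falls on a Wednesday in 2075.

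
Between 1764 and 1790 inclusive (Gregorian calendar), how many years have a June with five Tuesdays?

June has 30 days; it has five Tuesdays when Tuesday falls among the first (month-length − 28) days — i.e. when June 1 is one of Tuesday/Monday.
June 1 by year: 1764:Fri 1765:Sat 1766:Sun 1767:Mon✓ 1768:Wed 1769:Thu 1770:Fri 1771:Sat 1772:Mon✓ 1773:Tue✓ 1774:Wed 1775:Thu 1776:Sat 1777:Sun 1778:Mon✓ 1779:Tue✓ 1780:Thu 1781:Fri 1782:Sat 1783:Sun 1784:Tue✓ 1785:Wed 1786:Thu 1787:Fri 1788:Sun 1789:Mon✓ 1790:Tue✓
Years with five Tuesdays: 1767, 1772, 1773, 1778, 1779, 1784, 1789, 1790 → 8.

8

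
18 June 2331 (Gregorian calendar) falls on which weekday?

Thursday

January 1, 2331 is a Thursday.
June 18 is day 169 of the year, i.e. 168 days after Jan 1.
168 mod 7 = 0, so advance 0 weekdays from Thursday: Thursday.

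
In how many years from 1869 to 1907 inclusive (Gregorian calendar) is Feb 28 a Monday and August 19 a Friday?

Check each year's weekday for Feb 28 and August 19:
  1869: Sun/Thu  1870: Mon/Fri ✓  1871: Tue/Sat  1872: Wed/Mon  1873: Fri/Tue  1874: Sat/Wed  1875: Sun/Thu  1876: Mon/Sat  1877: Wed/Sun  1878: Thu/Mon  1879: Fri/Tue  1880: Sat/Thu  1881: Mon/Fri ✓  1882: Tue/Sat  …(11 more)…  1894: Wed/Sun  1895: Thu/Mon  1896: Fri/Wed  1897: Sun/Thu  1898: Mon/Fri ✓  1899: Tue/Sat  1900: Wed/Sun  1901: Thu/Mon  1902: Fri/Tue  1903: Sat/Wed  1904: Sun/Fri  1905: Tue/Sat  1906: Wed/Sun  1907: Thu/Mon
Both conditions hold in: 1870, 1881, 1887, 1898 — 4.

4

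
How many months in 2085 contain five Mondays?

5

A month of length L has five Mondays iff its first Monday is on day ≤ L−28 (so day 1–3 in a 31-day month, 1–2 in a 30-day month, day 1 in a leap February).
Checking each month of 2085: Jan starts Mon (31d) ✓; Feb starts Thu (28d); Mar starts Thu (31d); Apr starts Sun (30d) ✓; May starts Tue (31d); Jun starts Fri (30d); Jul starts Sun (31d) ✓; Aug starts Wed (31d); Sep starts Sat (30d); Oct starts Mon (31d) ✓; Nov starts Thu (30d); Dec starts Sat (31d) ✓.
Five-Monday months: January, April, July, October, December → 5.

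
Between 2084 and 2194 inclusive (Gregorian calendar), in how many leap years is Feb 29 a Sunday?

Leap years in 2084–2194: 27 of them.
Feb 29 weekday advances by 5 (mod 7) from one leap year to the next four years later (or differs when a century non-leap intervenes).
Leap-day weekdays: 2084:Tue 2088:Sun✓ 2092:Fri 2096:Wed 2104:Fri 2108:Wed 2112:Mon 2116:Sat 2120:Thu 2124:Tue 2128:Sun✓ 2132:Fri 2136:Wed 2140:Mon 2144:Sat 2148:Thu 2152:Tue 2156:Sun✓ 2160:Fri 2164:Wed 2168:Mon 2172:Sat 2176:Thu 2180:Tue 2184:Sun✓ 2188:Fri 2192:Wed
Sunday: 2088, 2128, 2156, 2184 → 4.

4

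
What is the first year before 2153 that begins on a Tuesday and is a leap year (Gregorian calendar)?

Jan 1 advances by 2 weekdays after a leap year and by 1 after a common year.
2153: Jan 1 is Monday.
2152: Saturday (leap)
2151: Friday
2150: Thursday
2149: Wednesday
2148: Monday (leap)
2147: Sunday
2146: Saturday
2145: Friday
2144: Wednesday (leap)
2143: Tuesday
2142: Monday
2141: Sunday
2140: Friday (leap)
2139: Thursday
2138: Wednesday
2137: Tuesday
2136: Sunday (leap)
2135: Saturday
2134: Friday
2133: Thursday
2132: Tuesday (leap)
2132 begins on a Tuesday and is a leap year.

2132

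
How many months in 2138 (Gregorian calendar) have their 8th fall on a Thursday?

Check the 8th of each month of 2138: Jan 8: Wed, Feb 8: Sat, Mar 8: Sat, Apr 8: Tue, May 8: Thu, Jun 8: Sun, Jul 8: Tue, Aug 8: Fri, Sep 8: Mon, Oct 8: Wed, Nov 8: Sat, Dec 8: Mon.
Thursday occurs in May — 1 month.

1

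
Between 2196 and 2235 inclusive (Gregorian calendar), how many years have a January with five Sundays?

January has 31 days; it has five Sundays when Sunday falls among the first (month-length − 28) days — i.e. when January 1 is one of Sunday/Saturday/Friday.
January 1 by year: 2196:Fri✓ 2197:Sun✓ 2198:Mon 2199:Tue 2200:Wed 2201:Thu 2202:Fri✓ 2203:Sat✓ 2204:Sun✓ 2205:Tue 2206:Wed 2207:Thu 2208:Fri✓ 2209:Sun✓ 2210:Mon …(10 more)… 2221:Mon 2222:Tue 2223:Wed 2224:Thu 2225:Sat✓ 2226:Sun✓ 2227:Mon 2228:Tue 2229:Thu 2230:Fri✓ 2231:Sat✓ 2232:Sun✓ 2233:Tue 2234:Wed 2235:Thu
Years with five Sundays: 2196, 2197, 2202, 2203, 2204, 2208, 2209, 2213, 2214, 2215, 2219, 2220, 2225, 2226, 2230, 2231, 2232 → 17.

17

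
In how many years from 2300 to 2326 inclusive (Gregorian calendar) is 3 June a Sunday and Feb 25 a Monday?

0

Check each year's weekday for 3 June and Feb 25:
  2300: Sun/Sun  2301: Mon/Mon  2302: Tue/Tue  2303: Wed/Wed  2304: Fri/Thu  2305: Sat/Sat  2306: Sun/Sun  2307: Mon/Mon  2308: Wed/Tue  2309: Thu/Thu  2310: Fri/Fri  2311: Sat/Sat  2312: Mon/Sun  2313: Tue/Tue  2314: Wed/Wed  2315: Thu/Thu  2316: Sat/Fri  2317: Sun/Sun  2318: Mon/Mon  2319: Tue/Tue  2320: Thu/Wed  2321: Fri/Fri  2322: Sat/Sat  2323: Sun/Sun  2324: Tue/Mon  2325: Wed/Wed  2326: Thu/Thu
Both conditions hold in: no year — 0.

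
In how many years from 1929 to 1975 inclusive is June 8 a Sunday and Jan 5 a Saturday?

Check each year's weekday for June 8 and Jan 5:
  1929: Sat/Sat  1930: Sun/Sun  1931: Mon/Mon  1932: Wed/Tue  1933: Thu/Thu  1934: Fri/Fri  1935: Sat/Sat  1936: Mon/Sun  1937: Tue/Tue  1938: Wed/Wed  1939: Thu/Thu  1940: Sat/Fri  1941: Sun/Sun  1942: Mon/Mon  …(19 more)…  1962: Fri/Fri  1963: Sat/Sat  1964: Mon/Sun  1965: Tue/Tue  1966: Wed/Wed  1967: Thu/Thu  1968: Sat/Fri  1969: Sun/Sun  1970: Mon/Mon  1971: Tue/Tue  1972: Thu/Wed  1973: Fri/Fri  1974: Sat/Sat  1975: Sun/Sun
Both conditions hold in: 1952 — 1.

1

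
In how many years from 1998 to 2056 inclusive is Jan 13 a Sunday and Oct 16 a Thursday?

Check each year's weekday for Jan 13 and Oct 16:
  1998: Tue/Fri  1999: Wed/Sat  2000: Thu/Mon  2001: Sat/Tue  2002: Sun/Wed  2003: Mon/Thu  2004: Tue/Sat  2005: Thu/Sun  2006: Fri/Mon  2007: Sat/Tue  2008: Sun/Thu ✓  2009: Tue/Fri  2010: Wed/Sat  2011: Thu/Sun  …(31 more)…  2043: Tue/Fri  2044: Wed/Sun  2045: Fri/Mon  2046: Sat/Tue  2047: Sun/Wed  2048: Mon/Fri  2049: Wed/Sat  2050: Thu/Sun  2051: Fri/Mon  2052: Sat/Wed  2053: Mon/Thu  2054: Tue/Fri  2055: Wed/Sat  2056: Thu/Mon
Both conditions hold in: 2008, 2036 — 2.

2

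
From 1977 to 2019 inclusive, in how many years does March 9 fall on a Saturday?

6

Track March 9's weekday year by year (advancing +1, or +2 across a Feb 29):
  1977: Wed  1978: Thu (+1)  1979: Fri (+1)  1980: Sun (+2)  1981: Mon (+1)
  1982: Tue (+1)  1983: Wed (+1)  1984: Fri (+2)  1985: Sat (+1) ✓  1986: Sun (+1)
  1987: Mon (+1)  1988: Wed (+2)  1989: Thu (+1)  1990: Fri (+1)  … (15 more years) …
  2006: Thu (+1)  2007: Fri (+1)  2008: Sun (+2)  2009: Mon (+1)  2010: Tue (+1)
  2011: Wed (+1)  2012: Fri (+2)  2013: Sat (+1) ✓  2014: Sun (+1)  2015: Mon (+1)
  2016: Wed (+2)  2017: Thu (+1)  2018: Fri (+1)  2019: Sat (+1) ✓
Saturday years: 1985, 1991, 1996, 2002, 2013, 2019 — 6 in total.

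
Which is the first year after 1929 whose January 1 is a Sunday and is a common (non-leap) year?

1933

Jan 1 advances by 2 weekdays after a leap year and by 1 after a common year.
1929: Jan 1 is Tuesday.
1930: Wednesday
1931: Thursday
1932: Friday (leap)
1933: Sunday
1933 begins on a Sunday and is a common year.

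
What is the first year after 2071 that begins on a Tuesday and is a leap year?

2092

Jan 1 advances by 2 weekdays after a leap year and by 1 after a common year.
2071: Jan 1 is Thursday.
2072: Friday (leap)
2073: Sunday
2074: Monday
2075: Tuesday
2076: Wednesday (leap)
2077: Friday
2078: Saturday
2079: Sunday
2080: Monday (leap)
2081: Wednesday
2082: Thursday
2083: Friday
2084: Saturday (leap)
2085: Monday
2086: Tuesday
2087: Wednesday
2088: Thursday (leap)
2089: Saturday
2090: Sunday
2091: Monday
2092: Tuesday (leap)
2092 begins on a Tuesday and is a leap year.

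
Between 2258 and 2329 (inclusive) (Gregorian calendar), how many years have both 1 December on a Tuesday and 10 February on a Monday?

Check each year's weekday for 1 December and 10 February:
  2258: Wed/Wed  2259: Thu/Thu  2260: Sat/Fri  2261: Sun/Sun  2262: Mon/Mon  2263: Tue/Tue  2264: Thu/Wed  2265: Fri/Fri  2266: Sat/Sat  2267: Sun/Sun  2268: Tue/Mon ✓  2269: Wed/Wed  2270: Thu/Thu  2271: Fri/Fri  …(44 more)…  2316: Fri/Thu  2317: Sat/Sat  2318: Sun/Sun  2319: Mon/Mon  2320: Wed/Tue  2321: Thu/Thu  2322: Fri/Fri  2323: Sat/Sat  2324: Mon/Sun  2325: Tue/Tue  2326: Wed/Wed  2327: Thu/Thu  2328: Sat/Fri  2329: Sun/Sun
Both conditions hold in: 2268, 2296, 2308 — 3.

3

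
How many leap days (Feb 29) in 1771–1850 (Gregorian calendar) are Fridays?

Leap years in 1771–1850: 19 of them.
Feb 29 weekday advances by 5 (mod 7) from one leap year to the next four years later (or differs when a century non-leap intervenes).
Leap-day weekdays: 1772:Sat 1776:Thu 1780:Tue 1784:Sun 1788:Fri✓ 1792:Wed 1796:Mon 1804:Wed 1808:Mon 1812:Sat 1816:Thu 1820:Tue 1824:Sun 1828:Fri✓ 1832:Wed 1836:Mon 1840:Sat 1844:Thu 1848:Tue
Friday: 1788, 1828 → 2.

2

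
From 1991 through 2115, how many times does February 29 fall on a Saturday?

Leap years in 1991–2115: 30 of them.
Feb 29 weekday advances by 5 (mod 7) from one leap year to the next four years later (or differs when a century non-leap intervenes).
Leap-day weekdays: 1992:Sat✓ 1996:Thu 2000:Tue 2004:Sun 2008:Fri 2012:Wed 2016:Mon 2020:Sat✓ 2024:Thu 2028:Tue 2032:Sun 2036:Fri 2040:Wed …(4 more)… 2060:Sun 2064:Fri 2068:Wed 2072:Mon 2076:Sat✓ 2080:Thu 2084:Tue 2088:Sun 2092:Fri 2096:Wed 2104:Fri 2108:Wed 2112:Mon
Saturday: 1992, 2020, 2048, 2076 → 4.

4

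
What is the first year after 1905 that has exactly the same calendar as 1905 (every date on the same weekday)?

Two years share a calendar iff Jan 1 falls on the same weekday and both are leap or both are common. 1905: Jan 1 is Sunday, common year.
1906: Jan 1 Monday, common
1907: Jan 1 Tuesday, common
1908: Jan 1 Wednesday, leap
1909: Jan 1 Friday, common
1910: Jan 1 Saturday, common
1911: Jan 1 Sunday, common
1911 matches on both conditions.

1911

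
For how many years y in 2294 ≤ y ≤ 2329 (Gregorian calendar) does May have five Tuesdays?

16

May has 31 days; it has five Tuesdays when Tuesday falls among the first (month-length − 28) days — i.e. when May 1 is one of Tuesday/Monday/Sunday.
May 1 by year: 2294:Tue✓ 2295:Wed 2296:Fri 2297:Sat 2298:Sun✓ 2299:Mon✓ 2300:Tue✓ 2301:Wed 2302:Thu 2303:Fri 2304:Sun✓ 2305:Mon✓ 2306:Tue✓ 2307:Wed 2308:Fri …(6 more)… 2315:Sat 2316:Mon✓ 2317:Tue✓ 2318:Wed 2319:Thu 2320:Sat 2321:Sun✓ 2322:Mon✓ 2323:Tue✓ 2324:Thu 2325:Fri 2326:Sat 2327:Sun✓ 2328:Tue✓ 2329:Wed
Years with five Tuesdays: 2294, 2298, 2299, 2300, 2304, 2305, 2306, 2310, 2311, 2316, 2317, 2321, 2322, 2323, 2327, 2328 → 16.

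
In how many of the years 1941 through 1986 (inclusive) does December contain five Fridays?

19

December has 31 days; it has five Fridays when Friday falls among the first (month-length − 28) days — i.e. when December 1 is one of Friday/Thursday/Wednesday.
December 1 by year: 1941:Mon 1942:Tue 1943:Wed✓ 1944:Fri✓ 1945:Sat 1946:Sun 1947:Mon 1948:Wed✓ 1949:Thu✓ 1950:Fri✓ 1951:Sat 1952:Mon 1953:Tue 1954:Wed✓ 1955:Thu✓ …(16 more)… 1972:Fri✓ 1973:Sat 1974:Sun 1975:Mon 1976:Wed✓ 1977:Thu✓ 1978:Fri✓ 1979:Sat 1980:Mon 1981:Tue 1982:Wed✓ 1983:Thu✓ 1984:Sat 1985:Sun 1986:Mon
Years with five Fridays: 1943, 1944, 1948, 1949, 1950, 1954, 1955, 1960, 1961, 1965, 1966, 1967, 1971, 1972, 1976, 1977, 1978, 1982, 1983 → 19.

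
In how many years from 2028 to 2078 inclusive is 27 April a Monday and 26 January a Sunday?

Check each year's weekday for 27 April and 26 January:
  2028: Thu/Wed  2029: Fri/Fri  2030: Sat/Sat  2031: Sun/Sun  2032: Tue/Mon  2033: Wed/Wed  2034: Thu/Thu  2035: Fri/Fri  2036: Sun/Sat  2037: Mon/Mon  2038: Tue/Tue  2039: Wed/Wed  2040: Fri/Thu  2041: Sat/Sat  …(23 more)…  2065: Mon/Mon  2066: Tue/Tue  2067: Wed/Wed  2068: Fri/Thu  2069: Sat/Sat  2070: Sun/Sun  2071: Mon/Mon  2072: Wed/Tue  2073: Thu/Thu  2074: Fri/Fri  2075: Sat/Sat  2076: Mon/Sun ✓  2077: Tue/Tue  2078: Wed/Wed
Both conditions hold in: 2048, 2076 — 2.

2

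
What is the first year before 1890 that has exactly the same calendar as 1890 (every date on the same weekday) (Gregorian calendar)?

1879

Two years share a calendar iff Jan 1 falls on the same weekday and both are leap or both are common. 1890: Jan 1 is Wednesday, common year.
1889: Jan 1 Tuesday, common
1888: Jan 1 Sunday, leap
1887: Jan 1 Saturday, common
1886: Jan 1 Friday, common
1885: Jan 1 Thursday, common
1884: Jan 1 Tuesday, leap
1883: Jan 1 Monday, common
1882: Jan 1 Sunday, common
1881: Jan 1 Saturday, common
1880: Jan 1 Thursday, leap
1879: Jan 1 Wednesday, common
1879 matches on both conditions.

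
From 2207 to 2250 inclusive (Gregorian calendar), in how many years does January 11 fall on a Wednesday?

Track January 11's weekday year by year (advancing +1, or +2 across a Feb 29):
  2207: Sun  2208: Mon (+1)  2209: Wed (+2) ✓  2210: Thu (+1)  2211: Fri (+1)
  2212: Sat (+1)  2213: Mon (+2)  2214: Tue (+1)  2215: Wed (+1) ✓  2216: Thu (+1)
  2217: Sat (+2)  2218: Sun (+1)  2219: Mon (+1)  2220: Tue (+1)  … (16 more years) …
  2237: Wed (+2) ✓  2238: Thu (+1)  2239: Fri (+1)  2240: Sat (+1)  2241: Mon (+2)
  2242: Tue (+1)  2243: Wed (+1) ✓  2244: Thu (+1)  2245: Sat (+2)  2246: Sun (+1)
  2247: Mon (+1)  2248: Tue (+1)  2249: Thu (+2)  2250: Fri (+1)
Wednesday years: 2209, 2215, 2226, 2232, 2237, 2243 — 6 in total.

6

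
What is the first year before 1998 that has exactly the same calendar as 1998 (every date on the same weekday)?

1987

Two years share a calendar iff Jan 1 falls on the same weekday and both are leap or both are common. 1998: Jan 1 is Thursday, common year.
1997: Jan 1 Wednesday, common
1996: Jan 1 Monday, leap
1995: Jan 1 Sunday, common
1994: Jan 1 Saturday, common
1993: Jan 1 Friday, common
1992: Jan 1 Wednesday, leap
1991: Jan 1 Tuesday, common
1990: Jan 1 Monday, common
1989: Jan 1 Sunday, common
1988: Jan 1 Friday, leap
1987: Jan 1 Thursday, common
1987 matches on both conditions.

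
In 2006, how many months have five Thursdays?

A month of length L has five Thursdays iff its first Thursday is on day ≤ L−28 (so day 1–3 in a 31-day month, 1–2 in a 30-day month, day 1 in a leap February).
Checking each month of 2006: Jan starts Sun (31d); Feb starts Wed (28d); Mar starts Wed (31d) ✓; Apr starts Sat (30d); May starts Mon (31d); Jun starts Thu (30d) ✓; Jul starts Sat (31d); Aug starts Tue (31d) ✓; Sep starts Fri (30d); Oct starts Sun (31d); Nov starts Wed (30d) ✓; Dec starts Fri (31d).
Five-Thursday months: March, June, August, November → 4.

4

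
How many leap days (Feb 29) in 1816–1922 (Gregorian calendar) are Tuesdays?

4

Leap years in 1816–1922: 26 of them.
Feb 29 weekday advances by 5 (mod 7) from one leap year to the next four years later (or differs when a century non-leap intervenes).
Leap-day weekdays: 1816:Thu 1820:Tue✓ 1824:Sun 1828:Fri 1832:Wed 1836:Mon 1840:Sat 1844:Thu 1848:Tue✓ 1852:Sun 1856:Fri 1860:Wed 1864:Mon 1868:Sat 1872:Thu 1876:Tue✓ 1880:Sun 1884:Fri 1888:Wed 1892:Mon 1896:Sat 1904:Mon 1908:Sat 1912:Thu 1916:Tue✓ 1920:Sun
Tuesday: 1820, 1848, 1876, 1916 → 4.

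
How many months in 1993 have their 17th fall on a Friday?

Check the 17th of each month of 1993: Jan 17: Sun, Feb 17: Wed, Mar 17: Wed, Apr 17: Sat, May 17: Mon, Jun 17: Thu, Jul 17: Sat, Aug 17: Tue, Sep 17: Fri, Oct 17: Sun, Nov 17: Wed, Dec 17: Fri.
Friday occurs in September, December — 2 months.

2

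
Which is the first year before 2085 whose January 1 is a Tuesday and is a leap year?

2064

Jan 1 advances by 2 weekdays after a leap year and by 1 after a common year.
2085: Jan 1 is Monday.
2084: Saturday (leap)
2083: Friday
2082: Thursday
2081: Wednesday
2080: Monday (leap)
2079: Sunday
2078: Saturday
2077: Friday
2076: Wednesday (leap)
2075: Tuesday
2074: Monday
2073: Sunday
2072: Friday (leap)
2071: Thursday
2070: Wednesday
2069: Tuesday
2068: Sunday (leap)
2067: Saturday
2066: Friday
2065: Thursday
2064: Tuesday (leap)
2064 begins on a Tuesday and is a leap year.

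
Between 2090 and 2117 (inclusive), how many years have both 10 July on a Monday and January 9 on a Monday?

3

Check each year's weekday for 10 July and January 9:
  2090: Mon/Mon ✓  2091: Tue/Tue  2092: Thu/Wed  2093: Fri/Fri  2094: Sat/Sat  2095: Sun/Sun  2096: Tue/Mon  2097: Wed/Wed  2098: Thu/Thu  2099: Fri/Fri  2100: Sat/Sat  2101: Sun/Sun  2102: Mon/Mon ✓  2103: Tue/Tue  2104: Thu/Wed  2105: Fri/Fri  2106: Sat/Sat  2107: Sun/Sun  2108: Tue/Mon  2109: Wed/Wed  2110: Thu/Thu  2111: Fri/Fri  2112: Sun/Sat  2113: Mon/Mon ✓  2114: Tue/Tue  2115: Wed/Wed  2116: Fri/Thu  2117: Sat/Sat
Both conditions hold in: 2090, 2102, 2113 — 3.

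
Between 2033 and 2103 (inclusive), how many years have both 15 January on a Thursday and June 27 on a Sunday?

Check each year's weekday for 15 January and June 27:
  2033: Sat/Mon  2034: Sun/Tue  2035: Mon/Wed  2036: Tue/Fri  2037: Thu/Sat  2038: Fri/Sun  2039: Sat/Mon  2040: Sun/Wed  2041: Tue/Thu  2042: Wed/Fri  2043: Thu/Sat  2044: Fri/Mon  2045: Sun/Tue  2046: Mon/Wed  …(43 more)…  2090: Sun/Tue  2091: Mon/Wed  2092: Tue/Fri  2093: Thu/Sat  2094: Fri/Sun  2095: Sat/Mon  2096: Sun/Wed  2097: Tue/Thu  2098: Wed/Fri  2099: Thu/Sat  2100: Fri/Sun  2101: Sat/Mon  2102: Sun/Tue  2103: Mon/Wed
Both conditions hold in: 2060, 2088 — 2.

2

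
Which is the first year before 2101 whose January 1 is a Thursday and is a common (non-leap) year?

Jan 1 advances by 2 weekdays after a leap year and by 1 after a common year.
2101: Jan 1 is Saturday.
2100: Friday
2099: Thursday
2099 begins on a Thursday and is a common year.

2099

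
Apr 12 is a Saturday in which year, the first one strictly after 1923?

1924

From one year to the next, a fixed date's weekday advances by 1, or by 2 when a Feb 29 lies between the two dates.
1923: April 12 is Thursday.
1924: Saturday (+2)
Apr 12 falls on a Saturday in 1924.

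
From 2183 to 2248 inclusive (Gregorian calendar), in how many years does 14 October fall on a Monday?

9

Track 14 October's weekday year by year (advancing +1, or +2 across a Feb 29):
  2183: Tue  2184: Thu (+2)  2185: Fri (+1)  2186: Sat (+1)  2187: Sun (+1)
  2188: Tue (+2)  2189: Wed (+1)  2190: Thu (+1)  2191: Fri (+1)  2192: Sun (+2)
  2193: Mon (+1) ✓  2194: Tue (+1)  2195: Wed (+1)  2196: Fri (+2)  … (38 more years) …
  2235: Wed (+1)  2236: Fri (+2)  2237: Sat (+1)  2238: Sun (+1)  2239: Mon (+1) ✓
  2240: Wed (+2)  2241: Thu (+1)  2242: Fri (+1)  2243: Sat (+1)  2244: Mon (+2) ✓
  2245: Tue (+1)  2246: Wed (+1)  2247: Thu (+1)  2248: Sat (+2)
Monday years: 2193, 2199, 2205, 2211, 2216, 2222, 2233, 2239, 2244 — 9 in total.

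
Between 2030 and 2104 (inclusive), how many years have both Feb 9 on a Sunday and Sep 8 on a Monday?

Check each year's weekday for Feb 9 and Sep 8:
  2030: Sat/Sun  2031: Sun/Mon ✓  2032: Mon/Wed  2033: Wed/Thu  2034: Thu/Fri  2035: Fri/Sat  2036: Sat/Mon  2037: Mon/Tue  2038: Tue/Wed  2039: Wed/Thu  2040: Thu/Sat  2041: Sat/Sun  2042: Sun/Mon ✓  2043: Mon/Tue  …(47 more)…  2091: Fri/Sat  2092: Sat/Mon  2093: Mon/Tue  2094: Tue/Wed  2095: Wed/Thu  2096: Thu/Sat  2097: Sat/Sun  2098: Sun/Mon ✓  2099: Mon/Tue  2100: Tue/Wed  2101: Wed/Thu  2102: Thu/Fri  2103: Fri/Sat  2104: Sat/Mon
Both conditions hold in: 2031, 2042, 2053, 2059, 2070, 2081, 2087, 2098 — 8.

8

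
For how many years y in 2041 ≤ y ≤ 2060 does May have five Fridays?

May has 31 days; it has five Fridays when Friday falls among the first (month-length − 28) days — i.e. when May 1 is one of Friday/Thursday/Wednesday.
May 1 by year: 2041:Wed✓ 2042:Thu✓ 2043:Fri✓ 2044:Sun 2045:Mon 2046:Tue 2047:Wed✓ 2048:Fri✓ 2049:Sat 2050:Sun 2051:Mon 2052:Wed✓ 2053:Thu✓ 2054:Fri✓ 2055:Sat 2056:Mon 2057:Tue 2058:Wed✓ 2059:Thu✓ 2060:Sat
Years with five Fridays: 2041, 2042, 2043, 2047, 2048, 2052, 2053, 2054, 2058, 2059 → 10.

10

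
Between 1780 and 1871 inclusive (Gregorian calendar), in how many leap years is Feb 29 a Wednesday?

4

Leap years in 1780–1871: 22 of them.
Feb 29 weekday advances by 5 (mod 7) from one leap year to the next four years later (or differs when a century non-leap intervenes).
Leap-day weekdays: 1780:Tue 1784:Sun 1788:Fri 1792:Wed✓ 1796:Mon 1804:Wed✓ 1808:Mon 1812:Sat 1816:Thu 1820:Tue 1824:Sun 1828:Fri 1832:Wed✓ 1836:Mon 1840:Sat 1844:Thu 1848:Tue 1852:Sun 1856:Fri 1860:Wed✓ 1864:Mon 1868:Sat
Wednesday: 1792, 1804, 1832, 1860 → 4.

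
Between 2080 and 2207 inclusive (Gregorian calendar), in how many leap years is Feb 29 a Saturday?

3

Leap years in 2080–2207: 30 of them.
Feb 29 weekday advances by 5 (mod 7) from one leap year to the next four years later (or differs when a century non-leap intervenes).
Leap-day weekdays: 2080:Thu 2084:Tue 2088:Sun 2092:Fri 2096:Wed 2104:Fri 2108:Wed 2112:Mon 2116:Sat✓ 2120:Thu 2124:Tue 2128:Sun 2132:Fri …(4 more)… 2152:Tue 2156:Sun 2160:Fri 2164:Wed 2168:Mon 2172:Sat✓ 2176:Thu 2180:Tue 2184:Sun 2188:Fri 2192:Wed 2196:Mon 2204:Wed
Saturday: 2116, 2144, 2172 → 3.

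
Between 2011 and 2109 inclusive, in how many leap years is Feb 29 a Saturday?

3

Leap years in 2011–2109: 24 of them.
Feb 29 weekday advances by 5 (mod 7) from one leap year to the next four years later (or differs when a century non-leap intervenes).
Leap-day weekdays: 2012:Wed 2016:Mon 2020:Sat✓ 2024:Thu 2028:Tue 2032:Sun 2036:Fri 2040:Wed 2044:Mon 2048:Sat✓ 2052:Thu 2056:Tue 2060:Sun 2064:Fri 2068:Wed 2072:Mon 2076:Sat✓ 2080:Thu 2084:Tue 2088:Sun 2092:Fri 2096:Wed 2104:Fri 2108:Wed
Saturday: 2020, 2048, 2076 → 3.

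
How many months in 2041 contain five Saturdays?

4

A month of length L has five Saturdays iff its first Saturday is on day ≤ L−28 (so day 1–3 in a 31-day month, 1–2 in a 30-day month, day 1 in a leap February).
Checking each month of 2041: Jan starts Tue (31d); Feb starts Fri (28d); Mar starts Fri (31d) ✓; Apr starts Mon (30d); May starts Wed (31d); Jun starts Sat (30d) ✓; Jul starts Mon (31d); Aug starts Thu (31d) ✓; Sep starts Sun (30d); Oct starts Tue (31d); Nov starts Fri (30d) ✓; Dec starts Sun (31d).
Five-Saturday months: March, June, August, November → 4.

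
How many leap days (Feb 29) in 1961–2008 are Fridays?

2

Leap years in 1961–2008: 12 of them.
Feb 29 weekday advances by 5 (mod 7) from one leap year to the next four years later (or differs when a century non-leap intervenes).
Leap-day weekdays: 1964:Sat 1968:Thu 1972:Tue 1976:Sun 1980:Fri✓ 1984:Wed 1988:Mon 1992:Sat 1996:Thu 2000:Tue 2004:Sun 2008:Fri✓
Friday: 1980, 2008 → 2.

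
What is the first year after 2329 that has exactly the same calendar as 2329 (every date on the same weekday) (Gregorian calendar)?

2335

Two years share a calendar iff Jan 1 falls on the same weekday and both are leap or both are common. 2329: Jan 1 is Tuesday, common year.
2330: Jan 1 Wednesday, common
2331: Jan 1 Thursday, common
2332: Jan 1 Friday, leap
2333: Jan 1 Sunday, common
2334: Jan 1 Monday, common
2335: Jan 1 Tuesday, common
2335 matches on both conditions.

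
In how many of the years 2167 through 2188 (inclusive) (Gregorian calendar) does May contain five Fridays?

9

May has 31 days; it has five Fridays when Friday falls among the first (month-length − 28) days — i.e. when May 1 is one of Friday/Thursday/Wednesday.
May 1 by year: 2167:Fri✓ 2168:Sun 2169:Mon 2170:Tue 2171:Wed✓ 2172:Fri✓ 2173:Sat 2174:Sun 2175:Mon 2176:Wed✓ 2177:Thu✓ 2178:Fri✓ 2179:Sat 2180:Mon 2181:Tue 2182:Wed✓ 2183:Thu✓ 2184:Sat 2185:Sun 2186:Mon 2187:Tue 2188:Thu✓
Years with five Fridays: 2167, 2171, 2172, 2176, 2177, 2178, 2182, 2183, 2188 → 9.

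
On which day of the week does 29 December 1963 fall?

Sunday

January 1, 1963 is a Tuesday.
December 29 is day 363 of the year, i.e. 362 days after Jan 1.
362 mod 7 = 5, so advance 5 weekdays from Tuesday: Sunday.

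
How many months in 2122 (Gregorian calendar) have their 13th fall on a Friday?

3

Check the 13th of each month of 2122: Jan 13: Tue, Feb 13: Fri, Mar 13: Fri, Apr 13: Mon, May 13: Wed, Jun 13: Sat, Jul 13: Mon, Aug 13: Thu, Sep 13: Sun, Oct 13: Tue, Nov 13: Fri, Dec 13: Sun.
Friday occurs in February, March, November — 3 months.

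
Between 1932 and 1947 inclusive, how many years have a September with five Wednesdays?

4

September has 30 days; it has five Wednesdays when Wednesday falls among the first (month-length − 28) days — i.e. when September 1 is one of Wednesday/Tuesday.
September 1 by year: 1932:Thu 1933:Fri 1934:Sat 1935:Sun 1936:Tue✓ 1937:Wed✓ 1938:Thu 1939:Fri 1940:Sun 1941:Mon 1942:Tue✓ 1943:Wed✓ 1944:Fri 1945:Sat 1946:Sun 1947:Mon
Years with five Wednesdays: 1936, 1937, 1942, 1943 → 4.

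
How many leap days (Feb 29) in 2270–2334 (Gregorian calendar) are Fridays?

2

Leap years in 2270–2334: 15 of them.
Feb 29 weekday advances by 5 (mod 7) from one leap year to the next four years later (or differs when a century non-leap intervenes).
Leap-day weekdays: 2272:Thu 2276:Tue 2280:Sun 2284:Fri✓ 2288:Wed 2292:Mon 2296:Sat 2304:Mon 2308:Sat 2312:Thu 2316:Tue 2320:Sun 2324:Fri✓ 2328:Wed 2332:Mon
Friday: 2284, 2324 → 2.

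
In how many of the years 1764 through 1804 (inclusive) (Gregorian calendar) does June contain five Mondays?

12

June has 30 days; it has five Mondays when Monday falls among the first (month-length − 28) days — i.e. when June 1 is one of Monday/Sunday.
June 1 by year: 1764:Fri 1765:Sat 1766:Sun✓ 1767:Mon✓ 1768:Wed 1769:Thu 1770:Fri 1771:Sat 1772:Mon✓ 1773:Tue 1774:Wed 1775:Thu 1776:Sat 1777:Sun✓ 1778:Mon✓ …(11 more)… 1790:Tue 1791:Wed 1792:Fri 1793:Sat 1794:Sun✓ 1795:Mon✓ 1796:Wed 1797:Thu 1798:Fri 1799:Sat 1800:Sun✓ 1801:Mon✓ 1802:Tue 1803:Wed 1804:Fri
Years with five Mondays: 1766, 1767, 1772, 1777, 1778, 1783, 1788, 1789, 1794, 1795, 1800, 1801 → 12.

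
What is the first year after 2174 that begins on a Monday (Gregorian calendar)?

Jan 1 advances by 2 weekdays after a leap year and by 1 after a common year.
2174: Jan 1 is Saturday.
2175: Sunday
2176: Monday (leap)
2176 begins on a Monday

2176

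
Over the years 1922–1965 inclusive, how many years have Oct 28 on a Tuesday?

6

Track Oct 28's weekday year by year (advancing +1, or +2 across a Feb 29):
  1922: Sat  1923: Sun (+1)  1924: Tue (+2) ✓  1925: Wed (+1)  1926: Thu (+1)
  1927: Fri (+1)  1928: Sun (+2)  1929: Mon (+1)  1930: Tue (+1) ✓  1931: Wed (+1)
  1932: Fri (+2)  1933: Sat (+1)  1934: Sun (+1)  1935: Mon (+1)  … (16 more years) …
  1952: Tue (+2) ✓  1953: Wed (+1)  1954: Thu (+1)  1955: Fri (+1)  1956: Sun (+2)
  1957: Mon (+1)  1958: Tue (+1) ✓  1959: Wed (+1)  1960: Fri (+2)  1961: Sat (+1)
  1962: Sun (+1)  1963: Mon (+1)  1964: Wed (+2)  1965: Thu (+1)
Tuesday years: 1924, 1930, 1941, 1947, 1952, 1958 — 6 in total.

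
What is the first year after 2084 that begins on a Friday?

2094

Jan 1 advances by 2 weekdays after a leap year and by 1 after a common year.
2084: Jan 1 is Saturday (leap).
2085: Monday
2086: Tuesday
2087: Wednesday
2088: Thursday (leap)
2089: Saturday
2090: Sunday
2091: Monday
2092: Tuesday (leap)
2093: Thursday
2094: Friday
2094 begins on a Friday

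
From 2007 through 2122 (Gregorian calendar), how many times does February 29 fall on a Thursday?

Leap years in 2007–2122: 28 of them.
Feb 29 weekday advances by 5 (mod 7) from one leap year to the next four years later (or differs when a century non-leap intervenes).
Leap-day weekdays: 2008:Fri 2012:Wed 2016:Mon 2020:Sat 2024:Thu✓ 2028:Tue 2032:Sun 2036:Fri 2040:Wed 2044:Mon 2048:Sat 2052:Thu✓ 2056:Tue 2060:Sun 2064:Fri 2068:Wed 2072:Mon 2076:Sat 2080:Thu✓ 2084:Tue 2088:Sun 2092:Fri 2096:Wed 2104:Fri 2108:Wed 2112:Mon 2116:Sat 2120:Thu✓
Thursday: 2024, 2052, 2080, 2120 → 4.

4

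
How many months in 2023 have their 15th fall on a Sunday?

Check the 15th of each month of 2023: Jan 15: Sun, Feb 15: Wed, Mar 15: Wed, Apr 15: Sat, May 15: Mon, Jun 15: Thu, Jul 15: Sat, Aug 15: Tue, Sep 15: Fri, Oct 15: Sun, Nov 15: Wed, Dec 15: Fri.
Sunday occurs in January, October — 2 months.

2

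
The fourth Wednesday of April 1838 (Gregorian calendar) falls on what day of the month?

25

April 1, 1838 is a Sunday, so the first Wednesday is the 4th.
The fourth Wednesday is 4 + 21 = 25.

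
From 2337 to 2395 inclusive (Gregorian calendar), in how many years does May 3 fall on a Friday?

8

Track May 3's weekday year by year (advancing +1, or +2 across a Feb 29):
  2337: Mon  2338: Tue (+1)  2339: Wed (+1)  2340: Fri (+2) ✓  2341: Sat (+1)
  2342: Sun (+1)  2343: Mon (+1)  2344: Wed (+2)  2345: Thu (+1)  2346: Fri (+1) ✓
  2347: Sat (+1)  2348: Mon (+2)  2349: Tue (+1)  2350: Wed (+1)  … (31 more years) …
  2382: Mon (+1)  2383: Tue (+1)  2384: Thu (+2)  2385: Fri (+1) ✓  2386: Sat (+1)
  2387: Sun (+1)  2388: Tue (+2)  2389: Wed (+1)  2390: Thu (+1)  2391: Fri (+1) ✓
  2392: Sun (+2)  2393: Mon (+1)  2394: Tue (+1)  2395: Wed (+1)
Friday years: 2340, 2346, 2357, 2363, 2368, 2374, 2385, 2391 — 8 in total.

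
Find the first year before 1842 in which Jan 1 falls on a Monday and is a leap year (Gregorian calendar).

1816

Jan 1 advances by 2 weekdays after a leap year and by 1 after a common year.
1842: Jan 1 is Saturday.
1841: Friday
1840: Wednesday (leap)
1839: Tuesday
1838: Monday
1837: Sunday
1836: Friday (leap)
1835: Thursday
1834: Wednesday
1833: Tuesday
1832: Sunday (leap)
1831: Saturday
1830: Friday
1829: Thursday
1828: Tuesday (leap)
1827: Monday
1826: Sunday
1825: Saturday
1824: Thursday (leap)
1823: Wednesday
1822: Tuesday
1821: Monday
1820: Saturday (leap)
1819: Friday
1818: Thursday
1817: Wednesday
1816: Monday (leap)
1816 begins on a Monday and is a leap year.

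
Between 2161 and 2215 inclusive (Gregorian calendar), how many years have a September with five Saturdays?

15

September has 30 days; it has five Saturdays when Saturday falls among the first (month-length − 28) days — i.e. when September 1 is one of Saturday/Friday.
September 1 by year: 2161:Tue 2162:Wed 2163:Thu 2164:Sat✓ 2165:Sun 2166:Mon 2167:Tue 2168:Thu 2169:Fri✓ 2170:Sat✓ 2171:Sun 2172:Tue 2173:Wed 2174:Thu 2175:Fri✓ …(25 more)… 2201:Tue 2202:Wed 2203:Thu 2204:Sat✓ 2205:Sun 2206:Mon 2207:Tue 2208:Thu 2209:Fri✓ 2210:Sat✓ 2211:Sun 2212:Tue 2213:Wed 2214:Thu 2215:Fri✓
Years with five Saturdays: 2164, 2169, 2170, 2175, 2180, 2181, 2186, 2187, 2192, 2197, 2198, 2204, 2209, 2210, 2215 → 15.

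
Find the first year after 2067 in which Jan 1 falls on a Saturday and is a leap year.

2084

Jan 1 advances by 2 weekdays after a leap year and by 1 after a common year.
2067: Jan 1 is Saturday.
2068: Sunday (leap)
2069: Tuesday
2070: Wednesday
2071: Thursday
2072: Friday (leap)
2073: Sunday
2074: Monday
2075: Tuesday
2076: Wednesday (leap)
2077: Friday
2078: Saturday
2079: Sunday
2080: Monday (leap)
2081: Wednesday
2082: Thursday
2083: Friday
2084: Saturday (leap)
2084 begins on a Saturday and is a leap year.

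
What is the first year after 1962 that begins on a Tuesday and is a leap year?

Jan 1 advances by 2 weekdays after a leap year and by 1 after a common year.
1962: Jan 1 is Monday.
1963: Tuesday
1964: Wednesday (leap)
1965: Friday
1966: Saturday
1967: Sunday
1968: Monday (leap)
1969: Wednesday
1970: Thursday
1971: Friday
1972: Saturday (leap)
1973: Monday
1974: Tuesday
1975: Wednesday
1976: Thursday (leap)
1977: Saturday
1978: Sunday
1979: Monday
1980: Tuesday (leap)
1980 begins on a Tuesday and is a leap year.

1980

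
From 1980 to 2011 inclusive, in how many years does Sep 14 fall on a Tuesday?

Track Sep 14's weekday year by year (advancing +1, or +2 across a Feb 29):
  1980: Sun  1981: Mon (+1)  1982: Tue (+1) ✓  1983: Wed (+1)  1984: Fri (+2)
  1985: Sat (+1)  1986: Sun (+1)  1987: Mon (+1)  1988: Wed (+2)  1989: Thu (+1)
  1990: Fri (+1)  1991: Sat (+1)  1992: Mon (+2)  1993: Tue (+1) ✓  … (4 more years) …
  1998: Mon (+1)  1999: Tue (+1) ✓  2000: Thu (+2)  2001: Fri (+1)  2002: Sat (+1)
  2003: Sun (+1)  2004: Tue (+2) ✓  2005: Wed (+1)  2006: Thu (+1)  2007: Fri (+1)
  2008: Sun (+2)  2009: Mon (+1)  2010: Tue (+1) ✓  2011: Wed (+1)
Tuesday years: 1982, 1993, 1999, 2004, 2010 — 5 in total.

5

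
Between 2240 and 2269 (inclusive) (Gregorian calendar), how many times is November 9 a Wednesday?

4

Track November 9's weekday year by year (advancing +1, or +2 across a Feb 29):
  2240: Mon  2241: Tue (+1)  2242: Wed (+1) ✓  2243: Thu (+1)  2244: Sat (+2)
  2245: Sun (+1)  2246: Mon (+1)  2247: Tue (+1)  2248: Thu (+2)  2249: Fri (+1)
  2250: Sat (+1)  2251: Sun (+1)  2252: Tue (+2)  2253: Wed (+1) ✓  2254: Thu (+1)
  2255: Fri (+1)  2256: Sun (+2)  2257: Mon (+1)  2258: Tue (+1)  2259: Wed (+1) ✓
  2260: Fri (+2)  2261: Sat (+1)  2262: Sun (+1)  2263: Mon (+1)  2264: Wed (+2) ✓
  2265: Thu (+1)  2266: Fri (+1)  2267: Sat (+1)  2268: Mon (+2)  2269: Tue (+1)
Wednesday years: 2242, 2253, 2259, 2264 — 4 in total.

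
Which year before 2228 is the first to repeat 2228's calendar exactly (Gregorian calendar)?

Two years share a calendar iff Jan 1 falls on the same weekday and both are leap or both are common. 2228: Jan 1 is Tuesday, leap year.
2227: Jan 1 Monday, common
2226: Jan 1 Sunday, common
2225: Jan 1 Saturday, common
2224: Jan 1 Thursday, leap
2223: Jan 1 Wednesday, common
2222: Jan 1 Tuesday, common
2221: Jan 1 Monday, common
2220: Jan 1 Saturday, leap
2219: Jan 1 Friday, common
2218: Jan 1 Thursday, common
2217: Jan 1 Wednesday, common
2216: Jan 1 Monday, leap
2215: Jan 1 Sunday, common
2214: Jan 1 Saturday, common
2213: Jan 1 Friday, common
2212: Jan 1 Wednesday, leap
2211: Jan 1 Tuesday, common
2210: Jan 1 Monday, common
2209: Jan 1 Sunday, common
2208: Jan 1 Friday, leap
2207: Jan 1 Thursday, common
2206: Jan 1 Wednesday, common
2205: Jan 1 Tuesday, common
2204: Jan 1 Sunday, leap
2203: Jan 1 Saturday, common
2202: Jan 1 Friday, common
2201: Jan 1 Thursday, common
2200: Jan 1 Wednesday, common
2199: Jan 1 Tuesday, common
2198: Jan 1 Monday, common
2197: Jan 1 Sunday, common
2196: Jan 1 Friday, leap
2195: Jan 1 Thursday, common
2194: Jan 1 Wednesday, common
2193: Jan 1 Tuesday, common
2192: Jan 1 Sunday, leap
2191: Jan 1 Saturday, common
2190: Jan 1 Friday, common
2189: Jan 1 Thursday, common
2188: Jan 1 Tuesday, leap
2188 matches on both conditions.

2188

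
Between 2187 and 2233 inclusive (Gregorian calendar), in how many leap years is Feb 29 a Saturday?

Leap years in 2187–2233: 11 of them.
Feb 29 weekday advances by 5 (mod 7) from one leap year to the next four years later (or differs when a century non-leap intervenes).
Leap-day weekdays: 2188:Fri 2192:Wed 2196:Mon 2204:Wed 2208:Mon 2212:Sat✓ 2216:Thu 2220:Tue 2224:Sun 2228:Fri 2232:Wed
Saturday: 2212 → 1.

1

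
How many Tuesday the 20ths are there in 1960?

2

Check the 20th of each month of 1960: Jan 20: Wed, Feb 20: Sat, Mar 20: Sun, Apr 20: Wed, May 20: Fri, Jun 20: Mon, Jul 20: Wed, Aug 20: Sat, Sep 20: Tue, Oct 20: Thu, Nov 20: Sun, Dec 20: Tue.
Tuesday occurs in September, December — 2 months.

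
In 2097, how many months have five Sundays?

4

A month of length L has five Sundays iff its first Sunday is on day ≤ L−28 (so day 1–3 in a 31-day month, 1–2 in a 30-day month, day 1 in a leap February).
Checking each month of 2097: Jan starts Tue (31d); Feb starts Fri (28d); Mar starts Fri (31d) ✓; Apr starts Mon (30d); May starts Wed (31d); Jun starts Sat (30d) ✓; Jul starts Mon (31d); Aug starts Thu (31d); Sep starts Sun (30d) ✓; Oct starts Tue (31d); Nov starts Fri (30d); Dec starts Sun (31d) ✓.
Five-Sunday months: March, June, September, December → 4.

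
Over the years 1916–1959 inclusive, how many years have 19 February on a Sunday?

6

Track 19 February's weekday year by year (advancing +1, or +2 across a Feb 29):
  1916: Sat  1917: Mon (+2)  1918: Tue (+1)  1919: Wed (+1)  1920: Thu (+1)
  1921: Sat (+2)  1922: Sun (+1) ✓  1923: Mon (+1)  1924: Tue (+1)  1925: Thu (+2)
  1926: Fri (+1)  1927: Sat (+1)  1928: Sun (+1) ✓  1929: Tue (+2)  … (16 more years) …
  1946: Tue (+1)  1947: Wed (+1)  1948: Thu (+1)  1949: Sat (+2)  1950: Sun (+1) ✓
  1951: Mon (+1)  1952: Tue (+1)  1953: Thu (+2)  1954: Fri (+1)  1955: Sat (+1)
  1956: Sun (+1) ✓  1957: Tue (+2)  1958: Wed (+1)  1959: Thu (+1)
Sunday years: 1922, 1928, 1933, 1939, 1950, 1956 — 6 in total.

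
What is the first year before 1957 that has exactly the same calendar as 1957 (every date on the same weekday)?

Two years share a calendar iff Jan 1 falls on the same weekday and both are leap or both are common. 1957: Jan 1 is Tuesday, common year.
1956: Jan 1 Sunday, leap
1955: Jan 1 Saturday, common
1954: Jan 1 Friday, common
1953: Jan 1 Thursday, common
1952: Jan 1 Tuesday, leap
1951: Jan 1 Monday, common
1950: Jan 1 Sunday, common
1949: Jan 1 Saturday, common
1948: Jan 1 Thursday, leap
1947: Jan 1 Wednesday, common
1946: Jan 1 Tuesday, common
1946 matches on both conditions.

1946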